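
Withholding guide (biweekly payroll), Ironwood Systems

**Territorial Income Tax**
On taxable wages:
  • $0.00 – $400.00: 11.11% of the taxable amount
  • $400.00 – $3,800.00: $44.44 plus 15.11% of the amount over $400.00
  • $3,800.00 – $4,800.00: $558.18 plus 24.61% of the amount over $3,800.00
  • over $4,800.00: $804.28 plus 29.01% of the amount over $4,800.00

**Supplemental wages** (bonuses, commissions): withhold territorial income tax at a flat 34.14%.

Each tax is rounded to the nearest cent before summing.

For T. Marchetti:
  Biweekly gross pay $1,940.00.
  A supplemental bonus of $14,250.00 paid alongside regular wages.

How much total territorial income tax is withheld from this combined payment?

$5,142.08

Territorial Income Tax: taxable = $1,940.00
  $44.44 + 15.11% × ($1,940.00 − $400.00) = $44.44 + 15.11% × $1,540.00 = $277.13
Supplemental (34.14% flat on bonus): 34.14% × $14,250.00 = $4,864.95
Total territorial income tax: $277.13 + $4,864.95 = $5,142.08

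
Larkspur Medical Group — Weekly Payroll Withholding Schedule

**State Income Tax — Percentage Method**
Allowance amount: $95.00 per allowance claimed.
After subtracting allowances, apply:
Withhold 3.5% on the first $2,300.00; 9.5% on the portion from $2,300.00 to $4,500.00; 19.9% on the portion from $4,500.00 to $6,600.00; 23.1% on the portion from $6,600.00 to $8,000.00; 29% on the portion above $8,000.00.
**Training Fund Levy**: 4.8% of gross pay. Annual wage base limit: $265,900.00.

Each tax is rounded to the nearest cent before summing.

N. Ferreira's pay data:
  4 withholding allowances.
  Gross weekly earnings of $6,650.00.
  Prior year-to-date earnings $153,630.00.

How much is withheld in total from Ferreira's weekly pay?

$960.93

State Income Tax: taxable = $6,650.00 − 4×$95.00 = $6,270.00
  $289.50 + 19.9% × ($6,270.00 − $4,500.00) = $289.50 + 19.9% × $1,770.00 = $641.73
Training Fund Levy: 4.8% × $6,650.00 = $319.20
Total: $641.73 + $319.20 = $960.93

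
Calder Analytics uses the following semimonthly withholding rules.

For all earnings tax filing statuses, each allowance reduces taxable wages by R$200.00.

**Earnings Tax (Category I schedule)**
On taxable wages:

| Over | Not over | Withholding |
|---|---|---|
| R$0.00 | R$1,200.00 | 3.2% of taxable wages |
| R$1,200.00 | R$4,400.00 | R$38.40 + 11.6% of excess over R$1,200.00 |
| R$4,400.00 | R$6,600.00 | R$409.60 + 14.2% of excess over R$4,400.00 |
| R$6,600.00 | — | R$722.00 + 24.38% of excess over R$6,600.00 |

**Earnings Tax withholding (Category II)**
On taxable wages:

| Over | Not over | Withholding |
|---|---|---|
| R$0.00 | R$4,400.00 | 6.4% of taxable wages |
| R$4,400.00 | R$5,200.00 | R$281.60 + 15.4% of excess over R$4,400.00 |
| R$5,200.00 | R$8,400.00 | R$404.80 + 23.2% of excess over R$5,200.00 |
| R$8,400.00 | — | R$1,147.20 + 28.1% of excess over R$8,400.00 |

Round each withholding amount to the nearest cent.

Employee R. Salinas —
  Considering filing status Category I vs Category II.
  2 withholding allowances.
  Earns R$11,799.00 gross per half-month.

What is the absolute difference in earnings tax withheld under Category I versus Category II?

R$97.92

Earnings Tax (Category I): taxable = R$11,799.00 − 2×R$200.00 = R$11,399.00
  R$722.00 + 24.38% × (R$11,399.00 − R$6,600.00) = R$722.00 + 24.38% × R$4,799.00 = R$1,892.00
Earnings Tax (Category II): taxable = R$11,799.00 − 2×R$200.00 = R$11,399.00
  R$1,147.20 + 28.1% × (R$11,399.00 − R$8,400.00) = R$1,147.20 + 28.1% × R$2,999.00 = R$1,989.92
Difference: |R$1,892.00 − R$1,989.92| = R$97.92 (higher under Category II)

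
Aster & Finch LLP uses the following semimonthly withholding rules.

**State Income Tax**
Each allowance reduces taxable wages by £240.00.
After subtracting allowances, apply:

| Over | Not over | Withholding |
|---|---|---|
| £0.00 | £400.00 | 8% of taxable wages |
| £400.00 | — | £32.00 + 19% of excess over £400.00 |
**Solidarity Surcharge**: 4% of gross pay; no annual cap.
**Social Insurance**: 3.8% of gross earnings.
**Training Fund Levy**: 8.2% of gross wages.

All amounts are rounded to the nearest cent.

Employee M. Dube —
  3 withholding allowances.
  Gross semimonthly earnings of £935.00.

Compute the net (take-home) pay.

State Income Tax: taxable = £935.00 − 3×£240.00 = £215.00
  8% × £215.00 = £17.20
Solidarity Surcharge: 4% × £935.00 = £37.40
Social Insurance: 3.8% × £935.00 = £35.53
Training Fund Levy: 8.2% × £935.00 = £76.67
Total withheld: £17.20 + £37.40 + £35.53 + £76.67 = £166.80
Net pay: £935.00 − £166.80 = £768.20

£768.20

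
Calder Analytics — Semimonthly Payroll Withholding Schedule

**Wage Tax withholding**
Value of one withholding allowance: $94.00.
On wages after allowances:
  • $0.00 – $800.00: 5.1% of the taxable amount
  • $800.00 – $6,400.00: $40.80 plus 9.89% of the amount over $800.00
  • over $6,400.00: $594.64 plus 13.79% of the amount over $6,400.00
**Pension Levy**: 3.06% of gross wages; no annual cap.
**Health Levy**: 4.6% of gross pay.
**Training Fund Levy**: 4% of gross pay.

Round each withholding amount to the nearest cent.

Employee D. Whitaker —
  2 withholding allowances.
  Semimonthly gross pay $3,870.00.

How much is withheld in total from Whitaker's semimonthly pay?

Wage Tax: taxable = $3,870.00 − 2×$94.00 = $3,682.00
  $40.80 + 9.89% × ($3,682.00 − $800.00) = $40.80 + 9.89% × $2,882.00 = $325.83
Pension Levy: 3.06% × $3,870.00 = $118.42
Health Levy: 4.6% × $3,870.00 = $178.02
Training Fund Levy: 4% × $3,870.00 = $154.80
Total: $325.83 + $118.42 + $178.02 + $154.80 = $777.07

$777.07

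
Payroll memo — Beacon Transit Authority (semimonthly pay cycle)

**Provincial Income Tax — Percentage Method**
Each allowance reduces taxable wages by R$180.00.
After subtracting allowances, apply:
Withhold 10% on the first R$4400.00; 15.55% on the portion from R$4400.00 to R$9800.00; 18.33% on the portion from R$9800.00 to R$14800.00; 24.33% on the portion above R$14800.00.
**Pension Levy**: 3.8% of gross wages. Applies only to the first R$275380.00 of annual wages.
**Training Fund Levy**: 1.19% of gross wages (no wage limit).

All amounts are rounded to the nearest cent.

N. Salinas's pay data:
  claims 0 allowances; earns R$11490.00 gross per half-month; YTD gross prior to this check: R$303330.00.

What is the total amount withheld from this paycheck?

R$1726.21

Provincial Income Tax: taxable = R$11490.00
  R$1279.70 + 18.33% × (R$11490.00 − R$9800.00) = R$1279.70 + 18.33% × R$1690.00 = R$1589.48
Pension Levy: YTD R$303330.00 ≥ cap R$275380.00 → R$0.00
Training Fund Levy: 1.19% × R$11490.00 = R$136.73
Total: R$1589.48 + R$0.00 + R$136.73 = R$1726.21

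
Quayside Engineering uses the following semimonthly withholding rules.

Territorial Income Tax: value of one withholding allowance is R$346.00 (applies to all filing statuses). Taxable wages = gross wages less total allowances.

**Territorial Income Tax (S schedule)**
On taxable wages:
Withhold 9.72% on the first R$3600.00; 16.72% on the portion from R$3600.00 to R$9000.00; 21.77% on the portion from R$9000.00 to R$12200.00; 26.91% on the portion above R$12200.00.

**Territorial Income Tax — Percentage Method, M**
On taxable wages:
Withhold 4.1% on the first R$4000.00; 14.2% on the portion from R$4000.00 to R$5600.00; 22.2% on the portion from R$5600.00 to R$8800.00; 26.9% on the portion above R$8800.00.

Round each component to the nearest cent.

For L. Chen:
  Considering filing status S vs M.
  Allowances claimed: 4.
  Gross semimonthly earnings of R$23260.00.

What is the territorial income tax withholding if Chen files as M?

R$4619.04

Territorial Income Tax (M): taxable = R$23260.00 − 4×R$346.00 = R$21876.00
  R$1101.60 + 26.9% × (R$21876.00 − R$8800.00) = R$1101.60 + 26.9% × R$13076.00 = R$4619.04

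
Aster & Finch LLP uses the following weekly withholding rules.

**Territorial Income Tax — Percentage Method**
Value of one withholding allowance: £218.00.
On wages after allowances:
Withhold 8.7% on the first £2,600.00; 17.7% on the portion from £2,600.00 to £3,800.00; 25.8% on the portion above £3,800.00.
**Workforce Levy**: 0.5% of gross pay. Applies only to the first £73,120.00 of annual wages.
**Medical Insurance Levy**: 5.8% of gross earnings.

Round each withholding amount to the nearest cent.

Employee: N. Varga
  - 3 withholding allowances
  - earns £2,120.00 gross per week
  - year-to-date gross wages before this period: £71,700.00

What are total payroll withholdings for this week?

Territorial Income Tax: taxable = £2,120.00 − 3×£218.00 = £1,466.00
  8.7% × £1,466.00 = £127.54
Workforce Levy: cap £73,120.00 − YTD £71,700.00 = £1,420.00 subject; 0.5% × £1,420.00 = £7.10
Medical Insurance Levy: 5.8% × £2,120.00 = £122.96
Total: £127.54 + £7.10 + £122.96 = £257.60

£257.60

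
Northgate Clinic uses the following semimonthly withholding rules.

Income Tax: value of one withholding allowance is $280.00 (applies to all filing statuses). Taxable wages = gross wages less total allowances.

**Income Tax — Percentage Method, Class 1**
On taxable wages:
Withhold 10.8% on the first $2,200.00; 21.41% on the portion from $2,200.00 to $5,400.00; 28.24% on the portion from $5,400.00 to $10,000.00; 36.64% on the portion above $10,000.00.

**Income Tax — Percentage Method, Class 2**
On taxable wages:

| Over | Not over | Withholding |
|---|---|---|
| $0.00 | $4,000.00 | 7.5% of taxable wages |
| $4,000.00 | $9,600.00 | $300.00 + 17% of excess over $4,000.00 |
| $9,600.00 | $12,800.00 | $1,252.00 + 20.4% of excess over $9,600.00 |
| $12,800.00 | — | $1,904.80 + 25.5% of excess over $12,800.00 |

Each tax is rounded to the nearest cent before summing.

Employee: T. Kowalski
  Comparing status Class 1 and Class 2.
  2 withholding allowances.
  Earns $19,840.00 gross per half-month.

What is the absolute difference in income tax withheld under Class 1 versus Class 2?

Income Tax (Class 1): taxable = $19,840.00 − 2×$280.00 = $19,280.00
  $2,221.76 + 36.64% × ($19,280.00 − $10,000.00) = $2,221.76 + 36.64% × $9,280.00 = $5,621.95
Income Tax (Class 2): taxable = $19,840.00 − 2×$280.00 = $19,280.00
  $1,904.80 + 25.5% × ($19,280.00 − $12,800.00) = $1,904.80 + 25.5% × $6,480.00 = $3,557.20
Difference: |$5,621.95 − $3,557.20| = $2,064.75 (higher under Class 1)

$2,064.75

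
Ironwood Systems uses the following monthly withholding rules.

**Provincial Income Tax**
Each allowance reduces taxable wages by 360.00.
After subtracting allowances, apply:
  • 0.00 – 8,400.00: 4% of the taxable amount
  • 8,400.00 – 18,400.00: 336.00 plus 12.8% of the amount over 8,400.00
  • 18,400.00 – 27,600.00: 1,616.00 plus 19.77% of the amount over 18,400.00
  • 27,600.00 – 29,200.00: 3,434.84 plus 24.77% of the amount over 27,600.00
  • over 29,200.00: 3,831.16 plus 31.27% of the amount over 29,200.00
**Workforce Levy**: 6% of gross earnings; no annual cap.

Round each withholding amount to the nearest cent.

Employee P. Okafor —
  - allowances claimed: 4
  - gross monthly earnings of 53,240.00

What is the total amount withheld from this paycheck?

Provincial Income Tax: taxable = 53,240.00 − 4×360.00 = 51,800.00
  3,831.16 + 31.27% × (51,800.00 − 29,200.00) = 3,831.16 + 31.27% × 22,600.00 = 10,898.18
Workforce Levy: 6% × 53,240.00 = 3,194.40
Total: 10,898.18 + 3,194.40 = 14,092.58

14,092.58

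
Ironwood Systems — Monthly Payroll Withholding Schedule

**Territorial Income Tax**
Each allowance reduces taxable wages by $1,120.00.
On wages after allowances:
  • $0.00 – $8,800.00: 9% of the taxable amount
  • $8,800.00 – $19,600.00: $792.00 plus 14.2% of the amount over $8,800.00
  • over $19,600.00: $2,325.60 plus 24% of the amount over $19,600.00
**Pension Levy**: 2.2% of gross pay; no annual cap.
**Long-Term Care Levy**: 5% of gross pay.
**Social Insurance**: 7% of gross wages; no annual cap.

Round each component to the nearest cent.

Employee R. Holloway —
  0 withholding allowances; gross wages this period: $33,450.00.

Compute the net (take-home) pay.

Territorial Income Tax: taxable = $33,450.00
  $2,325.60 + 24% × ($33,450.00 − $19,600.00) = $2,325.60 + 24% × $13,850.00 = $5,649.60
Pension Levy: 2.2% × $33,450.00 = $735.90
Long-Term Care Levy: 5% × $33,450.00 = $1,672.50
Social Insurance: 7% × $33,450.00 = $2,341.50
Total withheld: $5,649.60 + $735.90 + $1,672.50 + $2,341.50 = $10,399.50
Net pay: $33,450.00 − $10,399.50 = $23,050.50

$23,050.50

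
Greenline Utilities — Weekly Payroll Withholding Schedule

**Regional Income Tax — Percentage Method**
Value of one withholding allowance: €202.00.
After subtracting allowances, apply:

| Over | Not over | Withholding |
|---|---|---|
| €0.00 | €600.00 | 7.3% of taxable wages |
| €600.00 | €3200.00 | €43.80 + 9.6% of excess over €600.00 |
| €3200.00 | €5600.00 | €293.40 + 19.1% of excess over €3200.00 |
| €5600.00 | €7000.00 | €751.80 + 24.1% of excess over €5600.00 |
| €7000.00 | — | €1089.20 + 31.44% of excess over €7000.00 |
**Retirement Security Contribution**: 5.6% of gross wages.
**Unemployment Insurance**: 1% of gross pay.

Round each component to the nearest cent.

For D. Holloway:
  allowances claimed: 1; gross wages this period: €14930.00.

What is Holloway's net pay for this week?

Regional Income Tax: taxable = €14930.00 − 1×€202.00 = €14728.00
  €1089.20 + 31.44% × (€14728.00 − €7000.00) = €1089.20 + 31.44% × €7728.00 = €3518.88
Retirement Security Contribution: 5.6% × €14930.00 = €836.08
Unemployment Insurance: 1% × €14930.00 = €149.30
Total withheld: €3518.88 + €836.08 + €149.30 = €4504.26
Net pay: €14930.00 − €4504.26 = €10425.74

€10425.74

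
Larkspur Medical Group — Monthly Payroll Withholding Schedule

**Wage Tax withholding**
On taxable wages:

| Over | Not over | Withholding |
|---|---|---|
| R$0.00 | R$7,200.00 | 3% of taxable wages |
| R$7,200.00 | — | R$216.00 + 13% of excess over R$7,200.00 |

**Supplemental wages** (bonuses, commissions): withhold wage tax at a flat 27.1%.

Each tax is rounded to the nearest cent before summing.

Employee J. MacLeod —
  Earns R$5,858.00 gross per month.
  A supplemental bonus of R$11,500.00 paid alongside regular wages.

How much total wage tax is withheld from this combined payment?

Wage Tax: taxable = R$5,858.00
  3% × R$5,858.00 = R$175.74
Supplemental (27.1% flat on bonus): 27.1% × R$11,500.00 = R$3,116.50
Total wage tax: R$175.74 + R$3,116.50 = R$3,292.24

R$3,292.24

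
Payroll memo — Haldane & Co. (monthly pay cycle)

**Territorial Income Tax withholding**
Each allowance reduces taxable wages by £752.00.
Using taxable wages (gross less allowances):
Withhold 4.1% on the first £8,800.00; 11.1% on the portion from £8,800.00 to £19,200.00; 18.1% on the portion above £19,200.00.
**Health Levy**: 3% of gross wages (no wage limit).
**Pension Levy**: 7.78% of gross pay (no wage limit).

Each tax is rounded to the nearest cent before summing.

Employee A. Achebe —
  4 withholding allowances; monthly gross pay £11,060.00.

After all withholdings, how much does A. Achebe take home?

Territorial Income Tax: taxable = £11,060.00 − 4×£752.00 = £8,052.00
  4.1% × £8,052.00 = £330.13
Health Levy: 3% × £11,060.00 = £331.80
Pension Levy: 7.78% × £11,060.00 = £860.47
Total withheld: £330.13 + £331.80 + £860.47 = £1,522.40
Net pay: £11,060.00 − £1,522.40 = £9,537.60

£9,537.60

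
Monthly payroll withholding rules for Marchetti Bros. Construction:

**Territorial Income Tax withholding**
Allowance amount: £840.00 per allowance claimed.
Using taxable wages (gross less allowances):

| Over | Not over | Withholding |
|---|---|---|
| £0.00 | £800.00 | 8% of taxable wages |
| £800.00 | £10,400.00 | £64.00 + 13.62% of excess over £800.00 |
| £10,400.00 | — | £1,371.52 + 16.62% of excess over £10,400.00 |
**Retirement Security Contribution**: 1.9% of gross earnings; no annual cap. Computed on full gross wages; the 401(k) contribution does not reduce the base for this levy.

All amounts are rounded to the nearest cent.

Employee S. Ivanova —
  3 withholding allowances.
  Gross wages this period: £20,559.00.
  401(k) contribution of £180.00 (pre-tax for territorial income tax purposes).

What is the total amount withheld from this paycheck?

£3,001.83

Territorial Income Tax: taxable = £20,559.00 − £180.00 − 3×£840.00 = £17,859.00
  £1,371.52 + 16.62% × (£17,859.00 − £10,400.00) = £1,371.52 + 16.62% × £7,459.00 = £2,611.21
Retirement Security Contribution: 1.9% × £20,559.00 = £390.62
Total: £2,611.21 + £390.62 = £3,001.83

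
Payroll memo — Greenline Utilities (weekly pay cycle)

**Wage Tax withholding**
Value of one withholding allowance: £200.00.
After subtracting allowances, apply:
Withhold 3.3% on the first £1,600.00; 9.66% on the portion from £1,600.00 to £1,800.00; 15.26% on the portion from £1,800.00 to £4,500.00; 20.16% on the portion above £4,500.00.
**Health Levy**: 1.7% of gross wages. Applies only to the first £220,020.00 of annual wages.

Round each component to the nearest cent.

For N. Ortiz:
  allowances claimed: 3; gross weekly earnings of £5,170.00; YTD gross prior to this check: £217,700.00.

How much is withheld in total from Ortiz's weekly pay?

£537.69

Wage Tax: taxable = £5,170.00 − 3×£200.00 = £4,570.00
  £484.14 + 20.16% × (£4,570.00 − £4,500.00) = £484.14 + 20.16% × £70.00 = £498.25
Health Levy: cap £220,020.00 − YTD £217,700.00 = £2,320.00 subject; 1.7% × £2,320.00 = £39.44
Total: £498.25 + £39.44 = £537.69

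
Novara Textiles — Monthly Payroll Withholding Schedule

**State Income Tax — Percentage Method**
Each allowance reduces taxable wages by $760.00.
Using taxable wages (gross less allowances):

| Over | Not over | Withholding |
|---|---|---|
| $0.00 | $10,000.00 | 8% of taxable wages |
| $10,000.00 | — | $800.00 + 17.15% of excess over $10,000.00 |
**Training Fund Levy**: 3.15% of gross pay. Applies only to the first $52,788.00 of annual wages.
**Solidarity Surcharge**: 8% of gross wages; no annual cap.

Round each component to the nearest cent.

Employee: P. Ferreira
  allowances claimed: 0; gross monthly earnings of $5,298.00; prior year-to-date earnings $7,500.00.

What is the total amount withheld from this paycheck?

$1,014.57

State Income Tax: taxable = $5,298.00
  8% × $5,298.00 = $423.84
Training Fund Levy: 3.15% × $5,298.00 = $166.89
Solidarity Surcharge: 8% × $5,298.00 = $423.84
Total: $423.84 + $166.89 + $423.84 = $1,014.57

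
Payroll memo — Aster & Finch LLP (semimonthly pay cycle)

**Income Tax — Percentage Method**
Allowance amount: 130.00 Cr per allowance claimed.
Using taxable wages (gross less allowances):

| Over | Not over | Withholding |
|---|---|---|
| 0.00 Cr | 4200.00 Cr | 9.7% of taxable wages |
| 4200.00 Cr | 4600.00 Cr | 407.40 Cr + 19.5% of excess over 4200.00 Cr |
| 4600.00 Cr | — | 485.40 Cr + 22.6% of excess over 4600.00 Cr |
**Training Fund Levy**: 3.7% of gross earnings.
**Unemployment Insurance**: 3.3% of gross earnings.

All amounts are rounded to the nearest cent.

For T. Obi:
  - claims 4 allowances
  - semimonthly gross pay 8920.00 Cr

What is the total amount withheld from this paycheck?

1968.60 Cr

Income Tax: taxable = 8920.00 Cr − 4×130.00 Cr = 8400.00 Cr
  485.40 Cr + 22.6% × (8400.00 Cr − 4600.00 Cr) = 485.40 Cr + 22.6% × 3800.00 Cr = 1344.20 Cr
Training Fund Levy: 3.7% × 8920.00 Cr = 330.04 Cr
Unemployment Insurance: 3.3% × 8920.00 Cr = 294.36 Cr
Total: 1344.20 Cr + 330.04 Cr + 294.36 Cr = 1968.60 Cr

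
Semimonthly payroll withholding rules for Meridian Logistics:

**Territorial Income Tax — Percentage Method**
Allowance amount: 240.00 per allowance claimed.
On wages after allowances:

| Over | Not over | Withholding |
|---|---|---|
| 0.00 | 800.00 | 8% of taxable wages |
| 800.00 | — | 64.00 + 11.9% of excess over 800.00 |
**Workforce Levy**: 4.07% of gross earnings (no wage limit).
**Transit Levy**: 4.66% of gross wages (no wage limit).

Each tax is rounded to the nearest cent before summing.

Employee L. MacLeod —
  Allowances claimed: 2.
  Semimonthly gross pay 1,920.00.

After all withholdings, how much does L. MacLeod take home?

Territorial Income Tax: taxable = 1,920.00 − 2×240.00 = 1,440.00
  64.00 + 11.9% × (1,440.00 − 800.00) = 64.00 + 11.9% × 640.00 = 140.16
Workforce Levy: 4.07% × 1,920.00 = 78.14
Transit Levy: 4.66% × 1,920.00 = 89.47
Total withheld: 140.16 + 78.14 + 89.47 = 307.77
Net pay: 1,920.00 − 307.77 = 1,612.23

1,612.23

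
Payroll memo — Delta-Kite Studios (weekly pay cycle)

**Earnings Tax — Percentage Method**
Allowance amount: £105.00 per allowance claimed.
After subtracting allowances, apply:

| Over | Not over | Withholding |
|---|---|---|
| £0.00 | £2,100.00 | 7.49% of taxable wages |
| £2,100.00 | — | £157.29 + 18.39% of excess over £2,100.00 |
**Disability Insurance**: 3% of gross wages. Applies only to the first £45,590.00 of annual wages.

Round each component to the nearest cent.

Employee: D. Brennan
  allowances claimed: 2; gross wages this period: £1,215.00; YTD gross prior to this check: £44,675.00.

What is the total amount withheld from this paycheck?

Earnings Tax: taxable = £1,215.00 − 2×£105.00 = £1,005.00
  7.49% × £1,005.00 = £75.27
Disability Insurance: cap £45,590.00 − YTD £44,675.00 = £915.00 subject; 3% × £915.00 = £27.45
Total: £75.27 + £27.45 = £102.72

£102.72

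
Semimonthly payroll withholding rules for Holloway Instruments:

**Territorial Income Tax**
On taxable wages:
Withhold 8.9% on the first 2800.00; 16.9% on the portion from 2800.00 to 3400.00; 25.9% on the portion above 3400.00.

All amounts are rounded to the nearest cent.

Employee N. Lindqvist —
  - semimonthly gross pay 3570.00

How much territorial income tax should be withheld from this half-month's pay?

394.63

Territorial Income Tax: taxable = 3570.00
  350.60 + 25.9% × (3570.00 − 3400.00) = 350.60 + 25.9% × 170.00 = 394.63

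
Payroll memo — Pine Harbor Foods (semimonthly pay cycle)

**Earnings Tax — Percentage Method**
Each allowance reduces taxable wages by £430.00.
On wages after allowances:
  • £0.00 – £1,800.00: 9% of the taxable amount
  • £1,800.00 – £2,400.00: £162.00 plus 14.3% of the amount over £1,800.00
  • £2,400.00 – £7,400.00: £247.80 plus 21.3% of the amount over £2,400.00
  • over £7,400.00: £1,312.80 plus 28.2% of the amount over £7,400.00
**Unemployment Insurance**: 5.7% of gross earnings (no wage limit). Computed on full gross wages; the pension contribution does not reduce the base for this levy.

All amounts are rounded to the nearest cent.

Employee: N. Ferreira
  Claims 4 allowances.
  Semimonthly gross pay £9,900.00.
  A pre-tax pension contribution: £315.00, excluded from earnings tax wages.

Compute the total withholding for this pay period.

£2,008.23

Earnings Tax: taxable = £9,900.00 − £315.00 − 4×£430.00 = £7,865.00
  £1,312.80 + 28.2% × (£7,865.00 − £7,400.00) = £1,312.80 + 28.2% × £465.00 = £1,443.93
Unemployment Insurance: 5.7% × £9,900.00 = £564.30
Total: £1,443.93 + £564.30 = £2,008.23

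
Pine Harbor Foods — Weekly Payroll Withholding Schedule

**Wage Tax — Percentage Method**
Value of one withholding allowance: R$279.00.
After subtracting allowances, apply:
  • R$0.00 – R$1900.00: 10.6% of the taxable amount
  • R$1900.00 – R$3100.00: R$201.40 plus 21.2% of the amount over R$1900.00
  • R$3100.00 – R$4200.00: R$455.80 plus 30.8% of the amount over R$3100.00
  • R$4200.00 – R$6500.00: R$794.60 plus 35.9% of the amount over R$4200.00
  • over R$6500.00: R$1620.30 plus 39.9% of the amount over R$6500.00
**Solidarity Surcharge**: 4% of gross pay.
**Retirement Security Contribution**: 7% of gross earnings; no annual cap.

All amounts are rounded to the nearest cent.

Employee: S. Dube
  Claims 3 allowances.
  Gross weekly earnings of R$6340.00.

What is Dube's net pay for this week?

Wage Tax: taxable = R$6340.00 − 3×R$279.00 = R$5503.00
  R$794.60 + 35.9% × (R$5503.00 − R$4200.00) = R$794.60 + 35.9% × R$1303.00 = R$1262.38
Solidarity Surcharge: 4% × R$6340.00 = R$253.60
Retirement Security Contribution: 7% × R$6340.00 = R$443.80
Total withheld: R$1262.38 + R$253.60 + R$443.80 = R$1959.78
Net pay: R$6340.00 − R$1959.78 = R$4380.22

R$4380.22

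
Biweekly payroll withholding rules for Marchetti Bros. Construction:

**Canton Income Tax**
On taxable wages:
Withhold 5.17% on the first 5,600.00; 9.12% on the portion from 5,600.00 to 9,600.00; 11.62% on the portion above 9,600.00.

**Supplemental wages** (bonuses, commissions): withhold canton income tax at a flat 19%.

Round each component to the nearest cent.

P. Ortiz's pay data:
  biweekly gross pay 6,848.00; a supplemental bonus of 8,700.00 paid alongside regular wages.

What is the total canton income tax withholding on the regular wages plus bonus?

Canton Income Tax: taxable = 6,848.00
  289.52 + 9.12% × (6,848.00 − 5,600.00) = 289.52 + 9.12% × 1,248.00 = 403.34
Supplemental (19% flat on bonus): 19% × 8,700.00 = 1,653.00
Total canton income tax: 403.34 + 1,653.00 = 2,056.34

2,056.34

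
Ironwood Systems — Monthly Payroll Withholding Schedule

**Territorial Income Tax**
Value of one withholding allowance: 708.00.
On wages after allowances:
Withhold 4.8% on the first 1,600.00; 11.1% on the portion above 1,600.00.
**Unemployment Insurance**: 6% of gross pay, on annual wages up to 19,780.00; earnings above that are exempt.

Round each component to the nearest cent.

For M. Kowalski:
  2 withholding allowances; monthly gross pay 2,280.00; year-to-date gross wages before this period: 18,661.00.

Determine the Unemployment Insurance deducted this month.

67.14

Unemployment Insurance: cap 19,780.00 − YTD 18,661.00 = 1,119.00 subject; 6% × 1,119.00 = 67.14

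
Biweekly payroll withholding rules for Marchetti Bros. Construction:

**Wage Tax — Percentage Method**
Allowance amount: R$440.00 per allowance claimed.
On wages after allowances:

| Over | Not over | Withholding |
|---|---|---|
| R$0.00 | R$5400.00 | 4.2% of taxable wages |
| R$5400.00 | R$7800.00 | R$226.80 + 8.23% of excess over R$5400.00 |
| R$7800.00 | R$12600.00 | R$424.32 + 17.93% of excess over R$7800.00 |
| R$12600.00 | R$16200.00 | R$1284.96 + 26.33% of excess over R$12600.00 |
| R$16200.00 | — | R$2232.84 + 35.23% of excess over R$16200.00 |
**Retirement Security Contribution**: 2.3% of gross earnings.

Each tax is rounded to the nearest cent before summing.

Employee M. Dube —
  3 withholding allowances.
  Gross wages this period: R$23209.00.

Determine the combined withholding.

Wage Tax: taxable = R$23209.00 − 3×R$440.00 = R$21889.00
  R$2232.84 + 35.23% × (R$21889.00 − R$16200.00) = R$2232.84 + 35.23% × R$5689.00 = R$4237.07
Retirement Security Contribution: 2.3% × R$23209.00 = R$533.81
Total: R$4237.07 + R$533.81 = R$4770.88

R$4770.88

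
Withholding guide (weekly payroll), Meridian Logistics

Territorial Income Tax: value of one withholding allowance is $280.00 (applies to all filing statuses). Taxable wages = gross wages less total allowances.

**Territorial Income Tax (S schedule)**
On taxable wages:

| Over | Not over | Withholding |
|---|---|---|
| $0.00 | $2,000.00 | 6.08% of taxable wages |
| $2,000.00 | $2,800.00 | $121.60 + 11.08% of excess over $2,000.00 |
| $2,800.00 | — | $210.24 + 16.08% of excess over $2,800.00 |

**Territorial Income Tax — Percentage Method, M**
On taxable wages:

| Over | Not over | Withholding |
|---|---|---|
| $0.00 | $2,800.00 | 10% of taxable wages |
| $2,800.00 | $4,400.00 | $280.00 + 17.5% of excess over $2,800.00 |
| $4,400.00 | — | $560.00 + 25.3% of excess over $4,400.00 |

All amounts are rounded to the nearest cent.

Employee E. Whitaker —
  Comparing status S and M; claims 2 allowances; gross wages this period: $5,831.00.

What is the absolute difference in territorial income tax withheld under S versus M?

$172.78

Territorial Income Tax (S): taxable = $5,831.00 − 2×$280.00 = $5,271.00
  $210.24 + 16.08% × ($5,271.00 − $2,800.00) = $210.24 + 16.08% × $2,471.00 = $607.58
Territorial Income Tax (M): taxable = $5,831.00 − 2×$280.00 = $5,271.00
  $560.00 + 25.3% × ($5,271.00 − $4,400.00) = $560.00 + 25.3% × $871.00 = $780.36
Difference: |$607.58 − $780.36| = $172.78 (higher under M)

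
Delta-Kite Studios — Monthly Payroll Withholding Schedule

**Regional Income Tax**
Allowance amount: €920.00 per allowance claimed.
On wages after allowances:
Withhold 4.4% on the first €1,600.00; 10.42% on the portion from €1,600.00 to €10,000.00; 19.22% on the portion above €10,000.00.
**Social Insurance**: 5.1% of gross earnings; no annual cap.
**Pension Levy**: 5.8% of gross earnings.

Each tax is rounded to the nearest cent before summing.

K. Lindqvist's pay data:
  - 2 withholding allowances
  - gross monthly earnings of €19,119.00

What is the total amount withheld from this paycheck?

Regional Income Tax: taxable = €19,119.00 − 2×€920.00 = €17,279.00
  €945.68 + 19.22% × (€17,279.00 − €10,000.00) = €945.68 + 19.22% × €7,279.00 = €2,344.70
Social Insurance: 5.1% × €19,119.00 = €975.07
Pension Levy: 5.8% × €19,119.00 = €1,108.90
Total: €2,344.70 + €975.07 + €1,108.90 = €4,428.67

€4,428.67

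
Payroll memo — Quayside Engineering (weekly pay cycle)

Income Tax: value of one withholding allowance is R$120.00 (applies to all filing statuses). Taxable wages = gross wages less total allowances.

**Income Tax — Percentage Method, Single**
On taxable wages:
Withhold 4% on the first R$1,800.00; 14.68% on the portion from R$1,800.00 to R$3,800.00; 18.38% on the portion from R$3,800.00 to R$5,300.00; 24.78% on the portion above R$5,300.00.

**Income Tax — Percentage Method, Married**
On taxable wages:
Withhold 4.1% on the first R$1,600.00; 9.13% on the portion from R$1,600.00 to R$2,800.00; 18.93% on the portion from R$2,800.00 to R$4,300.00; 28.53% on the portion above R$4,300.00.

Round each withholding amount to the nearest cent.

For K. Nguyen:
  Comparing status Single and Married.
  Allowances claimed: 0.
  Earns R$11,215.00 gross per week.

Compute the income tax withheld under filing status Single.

Income Tax (Single): taxable = R$11,215.00
  R$641.30 + 24.78% × (R$11,215.00 − R$5,300.00) = R$641.30 + 24.78% × R$5,915.00 = R$2,107.04

R$2,107.04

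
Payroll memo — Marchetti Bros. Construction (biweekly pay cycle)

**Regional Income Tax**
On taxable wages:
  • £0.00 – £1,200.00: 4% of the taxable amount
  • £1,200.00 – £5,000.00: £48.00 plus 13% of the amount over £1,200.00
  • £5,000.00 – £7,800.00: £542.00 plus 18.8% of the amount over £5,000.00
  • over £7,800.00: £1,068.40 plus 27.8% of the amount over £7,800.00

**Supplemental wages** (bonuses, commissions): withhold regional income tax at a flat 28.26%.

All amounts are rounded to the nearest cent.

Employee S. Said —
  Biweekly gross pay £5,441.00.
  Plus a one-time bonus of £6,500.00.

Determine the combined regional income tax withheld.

Regional Income Tax: taxable = £5,441.00
  £542.00 + 18.8% × (£5,441.00 − £5,000.00) = £542.00 + 18.8% × £441.00 = £624.91
Supplemental (28.26% flat on bonus): 28.26% × £6,500.00 = £1,836.90
Total regional income tax: £624.91 + £1,836.90 = £2,461.81

£2,461.81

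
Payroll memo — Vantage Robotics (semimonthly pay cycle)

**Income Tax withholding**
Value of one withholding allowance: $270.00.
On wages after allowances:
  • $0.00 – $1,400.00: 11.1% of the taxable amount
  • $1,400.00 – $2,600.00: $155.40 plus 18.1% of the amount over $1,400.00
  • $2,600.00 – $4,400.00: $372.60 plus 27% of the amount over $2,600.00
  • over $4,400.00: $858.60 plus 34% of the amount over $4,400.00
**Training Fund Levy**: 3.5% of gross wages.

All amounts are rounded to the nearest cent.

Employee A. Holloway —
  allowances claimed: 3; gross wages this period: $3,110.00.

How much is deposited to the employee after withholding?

$2,682.85

Income Tax: taxable = $3,110.00 − 3×$270.00 = $2,300.00
  $155.40 + 18.1% × ($2,300.00 − $1,400.00) = $155.40 + 18.1% × $900.00 = $318.30
Training Fund Levy: 3.5% × $3,110.00 = $108.85
Total withheld: $318.30 + $108.85 = $427.15
Net pay: $3,110.00 − $427.15 = $2,682.85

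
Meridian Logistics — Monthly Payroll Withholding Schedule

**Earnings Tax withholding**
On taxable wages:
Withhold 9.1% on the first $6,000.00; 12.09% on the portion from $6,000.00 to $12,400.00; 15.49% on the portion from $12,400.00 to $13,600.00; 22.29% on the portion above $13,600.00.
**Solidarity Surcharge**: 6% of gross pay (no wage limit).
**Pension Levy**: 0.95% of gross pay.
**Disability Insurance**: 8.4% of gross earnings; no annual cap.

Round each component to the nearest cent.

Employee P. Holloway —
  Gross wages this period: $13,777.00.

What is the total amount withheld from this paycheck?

$3,659.86

Earnings Tax: taxable = $13,777.00
  $1,505.64 + 22.29% × ($13,777.00 − $13,600.00) = $1,505.64 + 22.29% × $177.00 = $1,545.09
Solidarity Surcharge: 6% × $13,777.00 = $826.62
Pension Levy: 0.95% × $13,777.00 = $130.88
Disability Insurance: 8.4% × $13,777.00 = $1,157.27
Total: $1,545.09 + $826.62 + $130.88 + $1,157.27 = $3,659.86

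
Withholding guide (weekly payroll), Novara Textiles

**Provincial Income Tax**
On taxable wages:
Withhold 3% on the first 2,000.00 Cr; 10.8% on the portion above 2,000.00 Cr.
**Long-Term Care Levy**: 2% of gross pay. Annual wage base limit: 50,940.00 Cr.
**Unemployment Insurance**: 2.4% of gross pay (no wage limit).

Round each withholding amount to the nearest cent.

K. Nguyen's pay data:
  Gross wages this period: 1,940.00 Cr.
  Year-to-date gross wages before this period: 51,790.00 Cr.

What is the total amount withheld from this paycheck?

104.76 Cr

Provincial Income Tax: taxable = 1,940.00 Cr
  3% × 1,940.00 Cr = 58.20 Cr
Long-Term Care Levy: YTD 51,790.00 Cr ≥ cap 50,940.00 Cr → 0.00 Cr
Unemployment Insurance: 2.4% × 1,940.00 Cr = 46.56 Cr
Total: 58.20 Cr + 0.00 Cr + 46.56 Cr = 104.76 Cr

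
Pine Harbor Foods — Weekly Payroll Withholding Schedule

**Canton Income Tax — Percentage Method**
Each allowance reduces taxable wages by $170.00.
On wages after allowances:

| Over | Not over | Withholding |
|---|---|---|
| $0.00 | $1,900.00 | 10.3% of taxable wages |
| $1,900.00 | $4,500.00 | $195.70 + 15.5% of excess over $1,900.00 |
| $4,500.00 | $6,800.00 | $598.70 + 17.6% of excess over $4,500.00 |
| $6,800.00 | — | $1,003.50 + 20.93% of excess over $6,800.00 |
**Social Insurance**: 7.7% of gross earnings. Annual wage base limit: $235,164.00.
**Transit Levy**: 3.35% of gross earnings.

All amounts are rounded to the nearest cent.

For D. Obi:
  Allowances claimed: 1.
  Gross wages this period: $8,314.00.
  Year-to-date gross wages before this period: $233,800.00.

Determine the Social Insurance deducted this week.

Social Insurance: cap $235,164.00 − YTD $233,800.00 = $1,364.00 subject; 7.7% × $1,364.00 = $105.03

$105.03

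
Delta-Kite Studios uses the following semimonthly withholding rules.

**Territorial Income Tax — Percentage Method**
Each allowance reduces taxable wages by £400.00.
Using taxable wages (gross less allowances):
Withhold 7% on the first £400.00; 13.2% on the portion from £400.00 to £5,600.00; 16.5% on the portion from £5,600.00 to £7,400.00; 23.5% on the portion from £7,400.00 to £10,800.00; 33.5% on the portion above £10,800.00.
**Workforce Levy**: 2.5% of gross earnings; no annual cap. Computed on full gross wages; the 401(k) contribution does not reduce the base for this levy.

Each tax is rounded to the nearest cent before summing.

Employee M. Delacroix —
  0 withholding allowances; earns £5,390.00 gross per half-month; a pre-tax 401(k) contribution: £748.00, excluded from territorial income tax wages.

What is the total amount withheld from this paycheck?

Territorial Income Tax: taxable = £5,390.00 − £748.00 = £4,642.00
  £28.00 + 13.2% × (£4,642.00 − £400.00) = £28.00 + 13.2% × £4,242.00 = £587.94
Workforce Levy: 2.5% × £5,390.00 = £134.75
Total: £587.94 + £134.75 = £722.69

£722.69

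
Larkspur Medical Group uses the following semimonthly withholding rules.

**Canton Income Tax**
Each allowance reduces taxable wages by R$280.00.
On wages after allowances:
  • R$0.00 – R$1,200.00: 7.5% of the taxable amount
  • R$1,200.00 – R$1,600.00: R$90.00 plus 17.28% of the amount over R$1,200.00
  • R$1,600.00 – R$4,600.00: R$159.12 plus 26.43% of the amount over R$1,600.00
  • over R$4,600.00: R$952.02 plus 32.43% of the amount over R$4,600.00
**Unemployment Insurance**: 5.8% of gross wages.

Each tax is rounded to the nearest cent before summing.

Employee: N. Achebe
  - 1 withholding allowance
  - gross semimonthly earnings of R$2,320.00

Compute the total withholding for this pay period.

Canton Income Tax: taxable = R$2,320.00 − 1×R$280.00 = R$2,040.00
  R$159.12 + 26.43% × (R$2,040.00 − R$1,600.00) = R$159.12 + 26.43% × R$440.00 = R$275.41
Unemployment Insurance: 5.8% × R$2,320.00 = R$134.56
Total: R$275.41 + R$134.56 = R$409.97

R$409.97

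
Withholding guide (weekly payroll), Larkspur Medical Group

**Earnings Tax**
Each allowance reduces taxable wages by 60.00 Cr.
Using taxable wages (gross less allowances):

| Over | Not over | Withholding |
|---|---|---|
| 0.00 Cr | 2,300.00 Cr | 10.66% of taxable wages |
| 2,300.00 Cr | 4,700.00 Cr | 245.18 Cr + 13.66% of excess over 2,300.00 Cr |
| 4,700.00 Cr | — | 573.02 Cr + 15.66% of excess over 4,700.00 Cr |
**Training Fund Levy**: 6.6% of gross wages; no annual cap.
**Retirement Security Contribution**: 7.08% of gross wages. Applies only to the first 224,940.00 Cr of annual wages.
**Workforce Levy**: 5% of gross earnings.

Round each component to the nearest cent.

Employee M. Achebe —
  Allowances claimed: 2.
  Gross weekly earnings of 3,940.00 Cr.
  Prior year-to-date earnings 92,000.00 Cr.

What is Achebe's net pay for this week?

2,751.20 Cr

Earnings Tax: taxable = 3,940.00 Cr − 2×60.00 Cr = 3,820.00 Cr
  245.18 Cr + 13.66% × (3,820.00 Cr − 2,300.00 Cr) = 245.18 Cr + 13.66% × 1,520.00 Cr = 452.81 Cr
Training Fund Levy: 6.6% × 3,940.00 Cr = 260.04 Cr
Retirement Security Contribution: 7.08% × 3,940.00 Cr = 278.95 Cr
Workforce Levy: 5% × 3,940.00 Cr = 197.00 Cr
Total withheld: 452.81 Cr + 260.04 Cr + 278.95 Cr + 197.00 Cr = 1,188.80 Cr
Net pay: 3,940.00 Cr − 1,188.80 Cr = 2,751.20 Cr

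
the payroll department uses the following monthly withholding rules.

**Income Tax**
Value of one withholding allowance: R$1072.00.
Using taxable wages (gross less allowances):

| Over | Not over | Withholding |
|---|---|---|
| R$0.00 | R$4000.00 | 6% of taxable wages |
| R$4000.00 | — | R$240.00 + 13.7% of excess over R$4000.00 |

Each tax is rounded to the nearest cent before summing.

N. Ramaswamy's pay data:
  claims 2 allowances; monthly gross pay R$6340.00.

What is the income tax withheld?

Income Tax: taxable = R$6340.00 − 2×R$1072.00 = R$4196.00
  R$240.00 + 13.7% × (R$4196.00 − R$4000.00) = R$240.00 + 13.7% × R$196.00 = R$266.85

R$266.85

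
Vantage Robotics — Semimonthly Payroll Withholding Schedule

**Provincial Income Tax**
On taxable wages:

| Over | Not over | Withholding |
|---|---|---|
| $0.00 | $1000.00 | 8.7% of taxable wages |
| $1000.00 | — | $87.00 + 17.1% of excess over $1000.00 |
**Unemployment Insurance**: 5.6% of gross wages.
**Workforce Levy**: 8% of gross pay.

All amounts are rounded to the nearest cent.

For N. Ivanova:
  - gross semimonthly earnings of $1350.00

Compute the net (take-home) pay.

Provincial Income Tax: taxable = $1350.00
  $87.00 + 17.1% × ($1350.00 − $1000.00) = $87.00 + 17.1% × $350.00 = $146.85
Unemployment Insurance: 5.6% × $1350.00 = $75.60
Workforce Levy: 8% × $1350.00 = $108.00
Total withheld: $146.85 + $75.60 + $108.00 = $330.45
Net pay: $1350.00 − $330.45 = $1019.55

$1019.55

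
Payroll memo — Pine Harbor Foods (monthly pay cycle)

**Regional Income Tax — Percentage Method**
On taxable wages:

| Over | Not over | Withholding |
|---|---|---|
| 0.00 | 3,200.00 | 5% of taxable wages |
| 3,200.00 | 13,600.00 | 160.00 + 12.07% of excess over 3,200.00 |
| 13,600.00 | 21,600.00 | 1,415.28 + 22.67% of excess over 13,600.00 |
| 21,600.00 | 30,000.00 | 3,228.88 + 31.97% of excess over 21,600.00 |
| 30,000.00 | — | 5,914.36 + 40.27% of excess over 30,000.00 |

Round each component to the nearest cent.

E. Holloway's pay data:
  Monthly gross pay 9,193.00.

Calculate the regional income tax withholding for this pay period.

Regional Income Tax: taxable = 9,193.00
  160.00 + 12.07% × (9,193.00 − 3,200.00) = 160.00 + 12.07% × 5,993.00 = 883.36

883.36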